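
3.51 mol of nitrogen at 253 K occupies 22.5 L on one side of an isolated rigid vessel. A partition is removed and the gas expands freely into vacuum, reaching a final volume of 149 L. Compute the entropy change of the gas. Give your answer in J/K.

ΔS_gas = 55.2 J/K

For an ideal gas in free expansion Q = 0 and W = 0, so T is unchanged.
Entropy is a state function; using a reversible isothermal path, ΔS_gas = nR ln(V₂/V₁) = 3.51 × 8.314 × ln(149/22.5) = 55.2 J/K.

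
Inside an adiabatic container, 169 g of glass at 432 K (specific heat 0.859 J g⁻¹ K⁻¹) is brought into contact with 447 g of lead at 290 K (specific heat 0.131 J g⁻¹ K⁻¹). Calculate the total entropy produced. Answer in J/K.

Energy balance: T_f = (m₁c₁T₁ + m₂c₂T₂)/(m₁c₁ + m₂c₂) = 391.19 K.
ΔS₁ = m₁c₁ ln(T_f/T₁) = 145.171 × ln(391.19/432) = -14.41 J/K.
ΔS₂ = m₂c₂ ln(T_f/T₂) = 58.557 × ln(391.19/290) = 17.53 J/K.
ΔS_total = -14.41 + 17.53 = 3.12 J/K.

ΔS_total = 3.12 J/K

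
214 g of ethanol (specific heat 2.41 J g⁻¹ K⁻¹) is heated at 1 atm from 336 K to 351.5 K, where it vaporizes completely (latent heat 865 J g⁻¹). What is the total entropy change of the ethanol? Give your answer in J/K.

ΔS = 550 J/K

Warming step: ΔS₁ = m c ln(T_tr/T_i) = 214 × 2.41 × ln(351.5/336) = 23.26 J/K.
Phase change: ΔS₂ = +mL/T_tr = 214 × 865 / 351.5 = 526.6 J/K.
ΔS_total = (23.26) + (526.6) = 550 J/K.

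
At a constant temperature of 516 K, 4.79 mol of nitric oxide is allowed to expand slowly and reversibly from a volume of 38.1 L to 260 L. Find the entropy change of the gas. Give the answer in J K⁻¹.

For an isothermal ideal gas ΔS_gas = nR ln(V₂/V₁) = 4.79 × 8.314 × ln(260/38.1) = 76.5 J/K.

ΔS_gas = 76.5 J/K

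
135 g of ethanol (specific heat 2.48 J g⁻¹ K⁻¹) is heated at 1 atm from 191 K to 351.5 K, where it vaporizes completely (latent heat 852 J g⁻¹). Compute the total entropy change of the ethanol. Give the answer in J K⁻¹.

Warming step: ΔS₁ = m c ln(T_tr/T_i) = 135 × 2.48 × ln(351.5/191) = 204.2 J/K.
Phase change: ΔS₂ = +mL/T_tr = 135 × 852 / 351.5 = 327.2 J/K.
ΔS_total = (204.2) + (327.2) = 531 J/K.

ΔS = 531 J/K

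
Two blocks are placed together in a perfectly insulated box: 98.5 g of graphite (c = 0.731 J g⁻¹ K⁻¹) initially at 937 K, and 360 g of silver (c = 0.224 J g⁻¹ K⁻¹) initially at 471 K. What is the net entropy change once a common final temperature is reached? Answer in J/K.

Energy balance: T_f = (m₁c₁T₁ + m₂c₂T₂)/(m₁c₁ + m₂c₂) = 690.82 K.
ΔS₁ = m₁c₁ ln(T_f/T₁) = 72.0035 × ln(690.82/937) = -21.95 J/K.
ΔS₂ = m₂c₂ ln(T_f/T₂) = 80.64 × ln(690.82/471) = 30.89 J/K.
ΔS_total = -21.95 + 30.89 = 8.94 J/K.

ΔS_total = 8.94 J/K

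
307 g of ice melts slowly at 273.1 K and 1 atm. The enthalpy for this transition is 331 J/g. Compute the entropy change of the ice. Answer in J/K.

ΔS = 372 J/K

Heat absorbed by the substance: Q = mL = 307 × 331 = 101617 J.
At constant T, ΔS = Q_rev/T = 101617 / 273.1 = 372 J/K.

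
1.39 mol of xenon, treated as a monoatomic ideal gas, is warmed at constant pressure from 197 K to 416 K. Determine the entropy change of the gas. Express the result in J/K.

At constant pressure, ΔS = nC_p ln(T₂/T₁) with C_p = 5R/2 = 20.79 J mol⁻¹ K⁻¹.
ΔS = 1.39 × 20.79 × ln(416/197) = 21.6 J/K.

ΔS = 21.6 J/K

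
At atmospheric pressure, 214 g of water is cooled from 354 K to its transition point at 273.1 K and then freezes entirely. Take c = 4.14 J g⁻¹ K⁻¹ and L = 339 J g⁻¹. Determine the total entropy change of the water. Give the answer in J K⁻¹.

Cooling step: ΔS₁ = m c ln(T_tr/T_i) = 214 × 4.14 × ln(273.1/354) = -229.9 J/K.
Phase change: ΔS₂ = −mL/T_tr = −214 × 339 / 273.1 = -265.6 J/K.
ΔS_total = (-229.9) + (-265.6) = -496 J/K.

ΔS = -496 J/K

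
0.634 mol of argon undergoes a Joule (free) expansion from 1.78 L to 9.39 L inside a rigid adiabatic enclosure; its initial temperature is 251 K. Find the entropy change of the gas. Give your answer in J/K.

No heat is exchanged and no work is done, so the ideal-gas temperature stays constant.
Entropy is a state function; using a reversible isothermal path, ΔS_gas = nR ln(V₂/V₁) = 0.634 × 8.314 × ln(9.39/1.78) = 8.77 J/K.

ΔS_gas = 8.77 J/K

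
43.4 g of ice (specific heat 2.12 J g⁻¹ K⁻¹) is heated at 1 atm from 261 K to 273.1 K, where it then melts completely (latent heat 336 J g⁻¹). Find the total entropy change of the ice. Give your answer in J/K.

Warming step: ΔS₁ = m c ln(T_tr/T_i) = 43.4 × 2.12 × ln(273.1/261) = 4.17 J/K.
Phase change: ΔS₂ = +mL/T_tr = 43.4 × 336 / 273.1 = 53.4 J/K.
ΔS_total = (4.17) + (53.4) = 57.6 J/K.

ΔS = 57.6 J/K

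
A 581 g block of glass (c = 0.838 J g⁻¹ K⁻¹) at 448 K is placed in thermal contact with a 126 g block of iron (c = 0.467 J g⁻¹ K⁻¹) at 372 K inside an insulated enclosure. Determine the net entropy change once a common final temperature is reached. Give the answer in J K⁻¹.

Energy balance: T_f = (m₁c₁T₁ + m₂c₂T₂)/(m₁c₁ + m₂c₂) = 439.81 K.
ΔS₁ = m₁c₁ ln(T_f/T₁) = 486.878 × ln(439.81/448) = -8.988 J/K.
ΔS₂ = m₂c₂ ln(T_f/T₂) = 58.842 × ln(439.81/372) = 9.852 J/K.
ΔS_total = -8.988 + 9.852 = 0.864 J/K.

ΔS_total = 0.864 J/K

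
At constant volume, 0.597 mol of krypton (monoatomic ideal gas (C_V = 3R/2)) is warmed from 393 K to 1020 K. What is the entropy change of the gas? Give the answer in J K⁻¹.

ΔS = 7.1 J/K

At constant volume, ΔS = nC_V ln(T₂/T₁) with C_V = 3R/2 = 12.47 J mol⁻¹ K⁻¹.
ΔS = 0.597 × 12.47 × ln(1020/393) = 7.1 J/K.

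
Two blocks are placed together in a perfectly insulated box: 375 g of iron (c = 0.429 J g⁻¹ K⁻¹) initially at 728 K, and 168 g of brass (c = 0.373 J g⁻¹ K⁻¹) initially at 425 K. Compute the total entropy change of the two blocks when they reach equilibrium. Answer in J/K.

Energy balance: T_f = (m₁c₁T₁ + m₂c₂T₂)/(m₁c₁ + m₂c₂) = 643.06 K.
ΔS₁ = m₁c₁ ln(T_f/T₁) = 160.875 × ln(643.06/728) = -19.96 J/K.
ΔS₂ = m₂c₂ ln(T_f/T₂) = 62.664 × ln(643.06/425) = 25.95 J/K.
ΔS_total = -19.96 + 25.95 = 5.99 J/K.

ΔS_total = 5.99 J/K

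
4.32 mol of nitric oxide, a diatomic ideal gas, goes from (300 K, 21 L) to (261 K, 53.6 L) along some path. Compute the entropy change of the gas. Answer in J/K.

ΔS = 21.2 J/K

Entropy is a state function: ΔS = nC_V ln(T₂/T₁) + nR ln(V₂/V₁), with C_V = 5R/2 = 20.79 J mol⁻¹ K⁻¹ for a diatomic ideal gas.
ΔS = 4.32 × [20.79 × ln(261/300) + 8.314 × ln(53.6/21)] = 21.2 J/K.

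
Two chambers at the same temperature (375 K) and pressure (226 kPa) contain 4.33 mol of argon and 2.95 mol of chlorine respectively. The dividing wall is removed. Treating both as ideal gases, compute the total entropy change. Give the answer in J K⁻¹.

Mole fractions: x_A = 4.33/7.28 = 0.595, x_B = 0.405.
ΔS_mix = −R(n_A ln x_A + n_B ln x_B) = −8.314 × (4.33 ln 0.595 + 2.95 ln 0.405) = 40.9 J/K.

ΔS_mix = 40.9 J/K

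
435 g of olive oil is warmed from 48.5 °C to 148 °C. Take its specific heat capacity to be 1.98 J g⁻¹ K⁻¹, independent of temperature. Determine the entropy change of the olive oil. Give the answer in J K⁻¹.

ΔS = 232 J/K

In kelvin: T₁ = 321.65 K, T₂ = 421.15 K. ΔS = ∫dQ_rev/T = m c ln(T₂/T₁) = 435 × 1.98 × ln(421.15/321.65) = 232 J/K.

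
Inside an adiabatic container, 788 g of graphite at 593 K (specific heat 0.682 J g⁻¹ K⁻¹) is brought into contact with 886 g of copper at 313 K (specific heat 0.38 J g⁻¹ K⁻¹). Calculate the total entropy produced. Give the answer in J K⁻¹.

Energy balance: T_f = (m₁c₁T₁ + m₂c₂T₂)/(m₁c₁ + m₂c₂) = 485.15 K.
ΔS₁ = m₁c₁ ln(T_f/T₁) = 537.416 × ln(485.15/593) = -107.9 J/K.
ΔS₂ = m₂c₂ ln(T_f/T₂) = 336.68 × ln(485.15/313) = 147.6 J/K.
ΔS_total = -107.9 + 147.6 = 39.7 J/K.

ΔS_total = 39.7 J/K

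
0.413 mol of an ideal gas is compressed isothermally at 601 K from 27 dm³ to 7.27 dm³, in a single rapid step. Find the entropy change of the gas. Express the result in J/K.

ΔS_gas = -4.51 J/K

Entropy is a state function, so ΔS_gas depends only on the end states.
For an isothermal ideal gas ΔS_gas = nR ln(V₂/V₁) = 0.413 × 8.314 × ln(7.27/27) = -4.51 J/K.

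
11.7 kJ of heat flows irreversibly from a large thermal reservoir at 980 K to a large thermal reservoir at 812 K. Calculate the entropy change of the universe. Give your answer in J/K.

ΔS_hot = −Q/T_H = −11700/980 = -11.94 J/K and ΔS_cold = +Q/T_C = 11700/812 = 14.41 J/K.
ΔS_total = -11.94 + 14.41 = 2.47 J/K, positive as the second law requires.

ΔS_total = 2.47 J/K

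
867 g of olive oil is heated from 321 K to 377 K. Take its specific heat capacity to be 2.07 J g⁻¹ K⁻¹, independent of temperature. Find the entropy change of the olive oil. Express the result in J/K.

ΔS = 289 J/K

ΔS = ∫dQ_rev/T = m c ln(T₂/T₁) = 867 × 2.07 × ln(377/321) = 289 J/K.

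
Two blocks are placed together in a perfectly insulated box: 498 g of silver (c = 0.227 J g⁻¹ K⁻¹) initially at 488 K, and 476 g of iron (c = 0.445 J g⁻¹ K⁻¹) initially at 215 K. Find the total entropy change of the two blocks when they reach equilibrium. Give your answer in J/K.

ΔS_total = 26.2 J/K

Energy balance: T_f = (m₁c₁T₁ + m₂c₂T₂)/(m₁c₁ + m₂c₂) = 310 K.
ΔS₁ = m₁c₁ ln(T_f/T₁) = 113.046 × ln(310/488) = -51.29 J/K.
ΔS₂ = m₂c₂ ln(T_f/T₂) = 211.82 × ln(310/215) = 77.51 J/K.
ΔS_total = -51.29 + 77.51 = 26.2 J/K.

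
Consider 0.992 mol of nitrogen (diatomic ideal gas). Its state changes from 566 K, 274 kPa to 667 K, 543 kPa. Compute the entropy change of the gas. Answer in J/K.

ΔS = nC_p ln(T₂/T₁) − nR ln(P₂/P₁), with C_p = 7R/2 = 29.1 J mol⁻¹ K⁻¹ for a diatomic ideal gas.
ΔS = 0.992 × [29.1 × ln(667/566) − 8.314 × ln(543/274)] = -0.901 J/K.

ΔS = -0.901 J/K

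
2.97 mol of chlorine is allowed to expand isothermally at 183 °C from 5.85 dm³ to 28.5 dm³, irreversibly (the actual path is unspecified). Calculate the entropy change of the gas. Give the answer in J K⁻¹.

Entropy is a state function, so ΔS_gas depends only on the end states.
For an isothermal ideal gas ΔS_gas = nR ln(V₂/V₁) = 2.97 × 8.314 × ln(28.5/5.85) = 39.1 J/K.

ΔS_gas = 39.1 J/K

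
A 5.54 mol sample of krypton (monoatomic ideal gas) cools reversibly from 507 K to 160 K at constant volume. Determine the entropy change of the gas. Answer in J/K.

ΔS = -79.7 J/K

At constant volume, ΔS = nC_V ln(T₂/T₁) with C_V = 3R/2 = 12.47 J mol⁻¹ K⁻¹.
ΔS = 5.54 × 12.47 × ln(160/507) = -79.7 J/K.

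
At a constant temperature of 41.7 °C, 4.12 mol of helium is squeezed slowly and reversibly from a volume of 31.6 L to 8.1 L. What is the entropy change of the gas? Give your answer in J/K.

ΔS_gas = -46.6 J/K

For an isothermal ideal gas ΔS_gas = nR ln(V₂/V₁) = 4.12 × 8.314 × ln(8.1/31.6) = -46.6 J/K.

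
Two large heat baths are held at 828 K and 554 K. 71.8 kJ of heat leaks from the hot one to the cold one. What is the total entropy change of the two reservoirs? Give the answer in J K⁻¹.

ΔS_total = 42.9 J/K

ΔS_hot = −Q/T_H = −71800/828 = -86.71 J/K and ΔS_cold = +Q/T_C = 71800/554 = 129.6 J/K.
ΔS_total = -86.71 + 129.6 = 42.9 J/K, positive as the second law requires.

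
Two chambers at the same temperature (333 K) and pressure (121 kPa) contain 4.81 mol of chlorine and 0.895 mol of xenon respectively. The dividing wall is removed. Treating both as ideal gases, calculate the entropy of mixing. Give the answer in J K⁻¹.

Mole fractions: x_A = 4.81/5.71 = 0.843, x_B = 0.157.
ΔS_mix = −R(n_A ln x_A + n_B ln x_B) = −8.314 × (4.81 ln 0.843 + 0.895 ln 0.157) = 20.6 J/K.

ΔS_mix = 20.6 J/K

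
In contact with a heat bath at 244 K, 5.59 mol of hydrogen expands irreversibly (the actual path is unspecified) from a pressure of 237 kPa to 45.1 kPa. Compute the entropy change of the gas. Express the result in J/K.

ΔS_gas = 77.1 J/K

Entropy is a state function, so ΔS_gas depends only on the end states.
For an isothermal ideal gas ΔS_gas = nR ln(P₁/P₂) = 5.59 × 8.314 × ln(237/45.1) = 77.1 J/K.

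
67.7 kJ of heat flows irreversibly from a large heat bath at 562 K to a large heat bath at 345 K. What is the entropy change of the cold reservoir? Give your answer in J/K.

The cold reservoir gains heat Q, so ΔS_cold = +Q/T_C = 67700/345 = 196 J/K.

ΔS_cold = 196 J/K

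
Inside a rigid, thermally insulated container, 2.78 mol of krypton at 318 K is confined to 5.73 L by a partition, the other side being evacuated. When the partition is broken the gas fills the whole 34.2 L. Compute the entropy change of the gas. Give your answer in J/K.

ΔS_gas = 41.3 J/K

No heat is exchanged and no work is done, so the ideal-gas temperature stays constant.
Entropy is a state function; using a reversible isothermal path, ΔS_gas = nR ln(V₂/V₁) = 2.78 × 8.314 × ln(34.2/5.73) = 41.3 J/K.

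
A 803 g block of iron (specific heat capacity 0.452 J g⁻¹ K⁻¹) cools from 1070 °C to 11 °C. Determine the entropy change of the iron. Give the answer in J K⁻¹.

In kelvin: T₁ = 1343.15 K, T₂ = 284.15 K. ΔS = ∫dQ_rev/T = m c ln(T₂/T₁) = 803 × 0.452 × ln(284.15/1343.15) = -564 J/K.

ΔS = -564 J/K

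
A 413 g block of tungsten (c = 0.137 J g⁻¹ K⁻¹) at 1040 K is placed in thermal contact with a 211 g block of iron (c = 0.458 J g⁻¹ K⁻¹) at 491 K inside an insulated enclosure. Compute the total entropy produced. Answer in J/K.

Energy balance: T_f = (m₁c₁T₁ + m₂c₂T₂)/(m₁c₁ + m₂c₂) = 693.74 K.
ΔS₁ = m₁c₁ ln(T_f/T₁) = 56.581 × ln(693.74/1040) = -22.91 J/K.
ΔS₂ = m₂c₂ ln(T_f/T₂) = 96.638 × ln(693.74/491) = 33.4 J/K.
ΔS_total = -22.91 + 33.4 = 10.5 J/K.

ΔS_total = 10.5 J/K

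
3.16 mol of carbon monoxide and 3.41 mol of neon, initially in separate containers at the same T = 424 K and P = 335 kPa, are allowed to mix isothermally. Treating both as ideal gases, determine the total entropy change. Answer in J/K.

Mole fractions: x_A = 3.16/6.57 = 0.481, x_B = 0.519.
ΔS_mix = −R(n_A ln x_A + n_B ln x_B) = −8.314 × (3.16 ln 0.481 + 3.41 ln 0.519) = 37.8 J/K.

ΔS_mix = 37.8 J/K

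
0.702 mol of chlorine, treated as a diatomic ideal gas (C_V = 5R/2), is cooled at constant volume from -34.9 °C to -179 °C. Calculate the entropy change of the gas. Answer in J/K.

In kelvin: T₁ = 238.25 K, T₂ = 94.15 K. At constant volume, ΔS = nC_V ln(T₂/T₁) with C_V = 5R/2 = 20.79 J mol⁻¹ K⁻¹.
ΔS = 0.702 × 20.79 × ln(94.15/238.25) = -13.5 J/K.

ΔS = -13.5 J/K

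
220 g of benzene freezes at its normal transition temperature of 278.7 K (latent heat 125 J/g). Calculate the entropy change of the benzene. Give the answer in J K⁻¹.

ΔS = -98.7 J/K

Heat released by the substance: Q = −mL = −220 × 125 = −27500 J.
At constant T, ΔS = Q_rev/T = −27500 / 278.7 = -98.7 J/K.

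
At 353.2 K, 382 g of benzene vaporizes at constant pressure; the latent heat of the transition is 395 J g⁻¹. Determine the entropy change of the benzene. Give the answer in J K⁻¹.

Heat absorbed by the substance: Q = mL = 382 × 395 = 150890 J.
At constant T, ΔS = Q_rev/T = 150890 / 353.2 = 427 J/K.

ΔS = 427 J/K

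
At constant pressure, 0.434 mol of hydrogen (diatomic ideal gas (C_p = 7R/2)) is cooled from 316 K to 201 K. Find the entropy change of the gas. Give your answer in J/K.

ΔS = -5.71 J/K

At constant pressure, ΔS = nC_p ln(T₂/T₁) with C_p = 7R/2 = 29.1 J mol⁻¹ K⁻¹.
ΔS = 0.434 × 29.1 × ln(201/316) = -5.71 J/K.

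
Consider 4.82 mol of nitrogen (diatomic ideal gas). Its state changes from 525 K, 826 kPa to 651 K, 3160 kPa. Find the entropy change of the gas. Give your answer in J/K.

ΔS = nC_p ln(T₂/T₁) − nR ln(P₂/P₁), with C_p = 7R/2 = 29.1 J mol⁻¹ K⁻¹ for a diatomic ideal gas.
ΔS = 4.82 × [29.1 × ln(651/525) − 8.314 × ln(3160/826)] = -23.6 J/K.

ΔS = -23.6 J/K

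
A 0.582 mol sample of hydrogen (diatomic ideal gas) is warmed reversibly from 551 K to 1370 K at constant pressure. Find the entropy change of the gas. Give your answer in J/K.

At constant pressure, ΔS = nC_p ln(T₂/T₁) with C_p = 7R/2 = 29.1 J mol⁻¹ K⁻¹.
ΔS = 0.582 × 29.1 × ln(1370/551) = 15.4 J/K.

ΔS = 15.4 J/K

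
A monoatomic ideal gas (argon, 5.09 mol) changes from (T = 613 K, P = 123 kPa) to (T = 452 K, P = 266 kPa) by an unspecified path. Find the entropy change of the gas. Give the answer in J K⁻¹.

ΔS = -64.9 J/K

ΔS = nC_p ln(T₂/T₁) − nR ln(P₂/P₁), with C_p = 5R/2 = 20.79 J mol⁻¹ K⁻¹ for a monoatomic ideal gas.
ΔS = 5.09 × [20.79 × ln(452/613) − 8.314 × ln(266/123)] = -64.9 J/K.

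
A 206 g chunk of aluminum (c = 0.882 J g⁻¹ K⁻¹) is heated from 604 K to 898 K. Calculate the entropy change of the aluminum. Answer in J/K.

ΔS = ∫dQ_rev/T = m c ln(T₂/T₁) = 206 × 0.882 × ln(898/604) = 72.1 J/K.

ΔS = 72.1 J/K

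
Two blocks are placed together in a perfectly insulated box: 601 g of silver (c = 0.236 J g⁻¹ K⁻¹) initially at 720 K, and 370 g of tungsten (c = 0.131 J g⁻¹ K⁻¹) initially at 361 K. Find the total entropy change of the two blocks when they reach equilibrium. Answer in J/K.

ΔS_total = 7.62 J/K

Energy balance: T_f = (m₁c₁T₁ + m₂c₂T₂)/(m₁c₁ + m₂c₂) = 628.56 K.
ΔS₁ = m₁c₁ ln(T_f/T₁) = 141.836 × ln(628.56/720) = -19.26 J/K.
ΔS₂ = m₂c₂ ln(T_f/T₂) = 48.47 × ln(628.56/361) = 26.88 J/K.
ΔS_total = -19.26 + 26.88 = 7.62 J/K.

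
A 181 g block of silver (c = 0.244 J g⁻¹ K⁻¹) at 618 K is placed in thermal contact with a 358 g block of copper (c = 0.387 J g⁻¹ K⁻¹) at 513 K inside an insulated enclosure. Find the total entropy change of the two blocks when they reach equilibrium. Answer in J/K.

ΔS_total = 0.599 J/K

Energy balance: T_f = (m₁c₁T₁ + m₂c₂T₂)/(m₁c₁ + m₂c₂) = 538.38 K.
ΔS₁ = m₁c₁ ln(T_f/T₁) = 44.164 × ln(538.38/618) = -6.091 J/K.
ΔS₂ = m₂c₂ ln(T_f/T₂) = 138.546 × ln(538.38/513) = 6.69 J/K.
ΔS_total = -6.091 + 6.69 = 0.599 J/K.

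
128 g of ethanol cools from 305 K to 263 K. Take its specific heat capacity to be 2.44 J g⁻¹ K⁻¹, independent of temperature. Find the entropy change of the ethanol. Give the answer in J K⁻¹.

ΔS = -46.3 J/K

ΔS = ∫dQ_rev/T = m c ln(T₂/T₁) = 128 × 2.44 × ln(263/305) = -46.3 J/K.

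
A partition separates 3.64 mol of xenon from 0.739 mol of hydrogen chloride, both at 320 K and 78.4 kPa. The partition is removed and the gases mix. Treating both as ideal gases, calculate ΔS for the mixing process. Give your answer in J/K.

ΔS_mix = 16.5 J/K

Mole fractions: x_A = 3.64/4.38 = 0.831, x_B = 0.169.
ΔS_mix = −R(n_A ln x_A + n_B ln x_B) = −8.314 × (3.64 ln 0.831 + 0.739 ln 0.169) = 16.5 J/K.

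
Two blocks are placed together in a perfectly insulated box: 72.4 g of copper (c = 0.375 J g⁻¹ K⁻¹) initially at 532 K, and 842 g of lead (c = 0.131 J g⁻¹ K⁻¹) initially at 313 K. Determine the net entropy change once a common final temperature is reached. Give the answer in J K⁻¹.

Energy balance: T_f = (m₁c₁T₁ + m₂c₂T₂)/(m₁c₁ + m₂c₂) = 356.26 K.
ΔS₁ = m₁c₁ ln(T_f/T₁) = 27.15 × ln(356.26/532) = -10.89 J/K.
ΔS₂ = m₂c₂ ln(T_f/T₂) = 110.302 × ln(356.26/313) = 14.28 J/K.
ΔS_total = -10.89 + 14.28 = 3.39 J/K.

ΔS_total = 3.39 J/K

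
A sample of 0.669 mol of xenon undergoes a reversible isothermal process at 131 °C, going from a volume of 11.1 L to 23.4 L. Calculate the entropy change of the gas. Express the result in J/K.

For an isothermal ideal gas ΔS_gas = nR ln(V₂/V₁) = 0.669 × 8.314 × ln(23.4/11.1) = 4.15 J/K.

ΔS_gas = 4.15 J/K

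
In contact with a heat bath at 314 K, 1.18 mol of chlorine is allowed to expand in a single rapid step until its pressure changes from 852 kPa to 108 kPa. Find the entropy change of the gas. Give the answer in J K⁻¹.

ΔS_gas = 20.3 J/K

Entropy is a state function, so ΔS_gas depends only on the end states.
For an isothermal ideal gas ΔS_gas = nR ln(P₁/P₂) = 1.18 × 8.314 × ln(852/108) = 20.3 J/K.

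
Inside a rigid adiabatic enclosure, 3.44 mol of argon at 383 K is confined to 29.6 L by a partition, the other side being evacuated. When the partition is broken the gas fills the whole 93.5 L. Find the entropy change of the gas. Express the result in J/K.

ΔS_gas = 32.9 J/K

No heat is exchanged and no work is done, so the ideal-gas temperature stays constant.
Entropy is a state function; using a reversible isothermal path, ΔS_gas = nR ln(V₂/V₁) = 3.44 × 8.314 × ln(93.5/29.6) = 32.9 J/K.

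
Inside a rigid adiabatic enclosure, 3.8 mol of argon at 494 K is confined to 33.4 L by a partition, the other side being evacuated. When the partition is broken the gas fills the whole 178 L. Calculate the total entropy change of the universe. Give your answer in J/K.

No heat is exchanged and no work is done, so the ideal-gas temperature stays constant.
Entropy is a state function; using a reversible isothermal path, ΔS_gas = nR ln(V₂/V₁) = 3.8 × 8.314 × ln(178/33.4) = 52.9 J/K.
The insulated surroundings exchange no heat, so ΔS_surr = 0 and ΔS_universe = ΔS_gas.

ΔS_universe = 52.9 J/K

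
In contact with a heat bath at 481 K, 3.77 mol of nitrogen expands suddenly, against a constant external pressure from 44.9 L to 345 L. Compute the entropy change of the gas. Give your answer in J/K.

Entropy is a state function, so ΔS_gas depends only on the end states.
For an isothermal ideal gas ΔS_gas = nR ln(V₂/V₁) = 3.77 × 8.314 × ln(345/44.9) = 63.9 J/K.

ΔS_gas = 63.9 J/K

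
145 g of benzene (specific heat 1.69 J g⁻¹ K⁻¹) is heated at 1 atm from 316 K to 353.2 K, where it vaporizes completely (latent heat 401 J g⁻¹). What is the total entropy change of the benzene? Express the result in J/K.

ΔS = 192 J/K

Warming step: ΔS₁ = m c ln(T_tr/T_i) = 145 × 1.69 × ln(353.2/316) = 27.27 J/K.
Phase change: ΔS₂ = +mL/T_tr = 145 × 401 / 353.2 = 164.6 J/K.
ΔS_total = (27.27) + (164.6) = 192 J/K.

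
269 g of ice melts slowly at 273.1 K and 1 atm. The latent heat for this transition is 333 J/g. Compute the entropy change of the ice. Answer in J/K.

Heat absorbed by the substance: Q = mL = 269 × 333 = 89577 J.
At constant T, ΔS = Q_rev/T = 89577 / 273.1 = 328 J/K.

ΔS = 328 J/K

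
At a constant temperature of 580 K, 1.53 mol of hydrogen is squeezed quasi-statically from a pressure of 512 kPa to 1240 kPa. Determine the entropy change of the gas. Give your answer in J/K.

For an isothermal ideal gas ΔS_gas = nR ln(P₁/P₂) = 1.53 × 8.314 × ln(512/1240) = -11.3 J/K.

ΔS_gas = -11.3 J/K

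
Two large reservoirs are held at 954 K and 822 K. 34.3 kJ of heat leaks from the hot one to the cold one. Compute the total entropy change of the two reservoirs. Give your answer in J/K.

ΔS_hot = −Q/T_H = −34300/954 = -35.954 J/K and ΔS_cold = +Q/T_C = 34300/822 = 41.727 J/K.
ΔS_total = -35.954 + 41.727 = 5.77 J/K, positive as the second law requires.

ΔS_total = 5.77 J/K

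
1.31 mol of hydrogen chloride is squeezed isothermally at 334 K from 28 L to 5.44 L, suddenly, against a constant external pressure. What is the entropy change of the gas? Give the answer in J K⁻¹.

ΔS_gas = -17.8 J/K

Entropy is a state function, so ΔS_gas depends only on the end states.
For an isothermal ideal gas ΔS_gas = nR ln(V₂/V₁) = 1.31 × 8.314 × ln(5.44/28) = -17.8 J/K.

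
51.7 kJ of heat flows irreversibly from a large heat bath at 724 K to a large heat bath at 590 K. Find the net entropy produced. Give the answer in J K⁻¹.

ΔS_hot = −Q/T_H = −51700/724 = -71.41 J/K and ΔS_cold = +Q/T_C = 51700/590 = 87.63 J/K.
ΔS_total = -71.41 + 87.63 = 16.2 J/K, positive as the second law requires.

ΔS_total = 16.2 J/K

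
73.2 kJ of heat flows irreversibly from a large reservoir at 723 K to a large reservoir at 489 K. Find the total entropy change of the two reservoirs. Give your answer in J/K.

ΔS_total = 48.4 J/K

ΔS_hot = −Q/T_H = −73200/723 = -101.245 J/K and ΔS_cold = +Q/T_C = 73200/489 = 149.693 J/K.
ΔS_total = -101.245 + 149.693 = 48.4 J/K, positive as the second law requires.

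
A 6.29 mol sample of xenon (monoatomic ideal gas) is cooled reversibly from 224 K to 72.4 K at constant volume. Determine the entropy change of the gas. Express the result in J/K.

At constant volume, ΔS = nC_V ln(T₂/T₁) with C_V = 3R/2 = 12.47 J mol⁻¹ K⁻¹.
ΔS = 6.29 × 12.47 × ln(72.4/224) = -88.6 J/K.

ΔS = -88.6 J/K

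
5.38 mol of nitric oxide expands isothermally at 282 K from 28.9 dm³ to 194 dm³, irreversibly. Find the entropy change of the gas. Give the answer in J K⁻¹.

ΔS_gas = 85.2 J/K

Entropy is a state function, so ΔS_gas depends only on the end states.
For an isothermal ideal gas ΔS_gas = nR ln(V₂/V₁) = 5.38 × 8.314 × ln(194/28.9) = 85.2 J/K.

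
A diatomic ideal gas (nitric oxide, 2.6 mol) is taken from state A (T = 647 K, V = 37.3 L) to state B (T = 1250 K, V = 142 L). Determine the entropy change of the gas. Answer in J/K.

ΔS = 64.5 J/K

Entropy is a state function: ΔS = nC_V ln(T₂/T₁) + nR ln(V₂/V₁), with C_V = 5R/2 = 20.79 J mol⁻¹ K⁻¹ for a diatomic ideal gas.
ΔS = 2.6 × [20.79 × ln(1250/647) + 8.314 × ln(142/37.3)] = 64.5 J/K.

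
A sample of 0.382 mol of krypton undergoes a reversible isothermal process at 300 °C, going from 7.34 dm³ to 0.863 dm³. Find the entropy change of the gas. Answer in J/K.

For an isothermal ideal gas ΔS_gas = nR ln(V₂/V₁) = 0.382 × 8.314 × ln(0.863/7.34) = -6.8 J/K.

ΔS_gas = -6.8 J/K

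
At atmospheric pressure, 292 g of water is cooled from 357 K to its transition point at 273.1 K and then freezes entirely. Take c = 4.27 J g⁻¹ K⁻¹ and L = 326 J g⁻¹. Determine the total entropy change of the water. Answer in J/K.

ΔS = -683 J/K

Cooling step: ΔS₁ = m c ln(T_tr/T_i) = 292 × 4.27 × ln(273.1/357) = -334 J/K.
Phase change: ΔS₂ = −mL/T_tr = −292 × 326 / 273.1 = -348.6 J/K.
ΔS_total = (-334) + (-348.6) = -683 J/K.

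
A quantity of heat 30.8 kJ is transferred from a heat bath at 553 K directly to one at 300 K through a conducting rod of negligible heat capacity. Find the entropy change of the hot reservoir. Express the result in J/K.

ΔS_hot = -55.7 J/K

The hot reservoir loses heat Q, so ΔS_hot = −Q/T_H = −30800/553 = -55.7 J/K.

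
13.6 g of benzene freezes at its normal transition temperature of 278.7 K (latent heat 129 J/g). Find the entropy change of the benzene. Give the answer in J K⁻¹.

Heat released by the substance: Q = −mL = −13.6 × 129 = −1754.4 J.
At constant T, ΔS = Q_rev/T = −1754.4 / 278.7 = -6.29 J/K.

ΔS = -6.29 J/K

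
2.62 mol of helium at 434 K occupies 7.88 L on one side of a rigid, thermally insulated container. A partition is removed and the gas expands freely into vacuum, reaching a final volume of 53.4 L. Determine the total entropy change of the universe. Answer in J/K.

ΔS_universe = 41.7 J/K

For an ideal gas in free expansion Q = 0 and W = 0, so T is unchanged.
Entropy is a state function; using a reversible isothermal path, ΔS_gas = nR ln(V₂/V₁) = 2.62 × 8.314 × ln(53.4/7.88) = 41.7 J/K.
The insulated surroundings exchange no heat, so ΔS_surr = 0 and ΔS_universe = ΔS_gas.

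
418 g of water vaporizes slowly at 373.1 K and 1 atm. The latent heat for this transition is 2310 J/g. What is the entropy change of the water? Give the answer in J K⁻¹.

Heat absorbed by the substance: Q = mL = 418 × 2310 = 965580 J.
At constant T, ΔS = Q_rev/T = 965580 / 373.1 = 2590 J/K.

ΔS = 2590 J/K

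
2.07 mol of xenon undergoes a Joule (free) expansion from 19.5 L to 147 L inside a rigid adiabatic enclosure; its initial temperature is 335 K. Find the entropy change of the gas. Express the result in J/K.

ΔS_gas = 34.8 J/K

For an ideal gas in free expansion Q = 0 and W = 0, so T is unchanged.
Entropy is a state function; using a reversible isothermal path, ΔS_gas = nR ln(V₂/V₁) = 2.07 × 8.314 × ln(147/19.5) = 34.8 J/K.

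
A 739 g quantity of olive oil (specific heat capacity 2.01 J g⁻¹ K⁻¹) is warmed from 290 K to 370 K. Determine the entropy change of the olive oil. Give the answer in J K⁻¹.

ΔS = ∫dQ_rev/T = m c ln(T₂/T₁) = 739 × 2.01 × ln(370/290) = 362 J/K.

ΔS = 362 J/K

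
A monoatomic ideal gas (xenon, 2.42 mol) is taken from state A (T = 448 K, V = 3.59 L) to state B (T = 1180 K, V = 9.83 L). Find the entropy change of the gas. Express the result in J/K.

ΔS = 49.5 J/K

Entropy is a state function: ΔS = nC_V ln(T₂/T₁) + nR ln(V₂/V₁), with C_V = 3R/2 = 12.47 J mol⁻¹ K⁻¹ for a monoatomic ideal gas.
ΔS = 2.42 × [12.47 × ln(1180/448) + 8.314 × ln(9.83/3.59)] = 49.5 J/K.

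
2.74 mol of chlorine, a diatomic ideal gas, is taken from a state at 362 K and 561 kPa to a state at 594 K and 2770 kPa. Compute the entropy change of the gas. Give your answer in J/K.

ΔS = nC_p ln(T₂/T₁) − nR ln(P₂/P₁), with C_p = 7R/2 = 29.1 J mol⁻¹ K⁻¹ for a diatomic ideal gas.
ΔS = 2.74 × [29.1 × ln(594/362) − 8.314 × ln(2770/561)] = 3.11 J/K.

ΔS = 3.11 J/K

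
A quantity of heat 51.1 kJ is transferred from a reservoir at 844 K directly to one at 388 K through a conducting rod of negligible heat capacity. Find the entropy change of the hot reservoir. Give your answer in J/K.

ΔS_hot = -60.5 J/K

The hot reservoir loses heat Q, so ΔS_hot = −Q/T_H = −51100/844 = -60.5 J/K.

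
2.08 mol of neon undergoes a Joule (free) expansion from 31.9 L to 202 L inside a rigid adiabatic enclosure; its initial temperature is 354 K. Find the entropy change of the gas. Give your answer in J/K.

ΔS_gas = 31.9 J/K

For an ideal gas in free expansion Q = 0 and W = 0, so T is unchanged.
Entropy is a state function; using a reversible isothermal path, ΔS_gas = nR ln(V₂/V₁) = 2.08 × 8.314 × ln(202/31.9) = 31.9 J/K.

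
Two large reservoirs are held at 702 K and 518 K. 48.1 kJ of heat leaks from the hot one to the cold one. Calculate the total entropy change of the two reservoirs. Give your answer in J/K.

ΔS_total = 24.3 J/K

ΔS_hot = −Q/T_H = −48100/702 = -68.52 J/K and ΔS_cold = +Q/T_C = 48100/518 = 92.86 J/K.
ΔS_total = -68.52 + 92.86 = 24.3 J/K, positive as the second law requires.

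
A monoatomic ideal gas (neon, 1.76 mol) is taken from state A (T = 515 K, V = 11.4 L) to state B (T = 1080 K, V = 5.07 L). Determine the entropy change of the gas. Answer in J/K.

ΔS = 4.4 J/K

Entropy is a state function: ΔS = nC_V ln(T₂/T₁) + nR ln(V₂/V₁), with C_V = 3R/2 = 12.47 J mol⁻¹ K⁻¹ for a monoatomic ideal gas.
ΔS = 1.76 × [12.47 × ln(1080/515) + 8.314 × ln(5.07/11.4)] = 4.4 J/K.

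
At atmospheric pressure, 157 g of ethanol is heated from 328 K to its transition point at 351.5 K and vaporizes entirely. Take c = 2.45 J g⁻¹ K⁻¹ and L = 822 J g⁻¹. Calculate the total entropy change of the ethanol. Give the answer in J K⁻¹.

Warming step: ΔS₁ = m c ln(T_tr/T_i) = 157 × 2.45 × ln(351.5/328) = 26.62 J/K.
Phase change: ΔS₂ = +mL/T_tr = 157 × 822 / 351.5 = 367.2 J/K.
ΔS_total = (26.62) + (367.2) = 394 J/K.

ΔS = 394 J/K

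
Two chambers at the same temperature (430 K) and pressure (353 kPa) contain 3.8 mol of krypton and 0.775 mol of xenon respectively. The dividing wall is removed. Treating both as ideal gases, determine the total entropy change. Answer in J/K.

ΔS_mix = 17.3 J/K

Mole fractions: x_A = 3.8/4.58 = 0.831, x_B = 0.169.
ΔS_mix = −R(n_A ln x_A + n_B ln x_B) = −8.314 × (3.8 ln 0.831 + 0.775 ln 0.169) = 17.3 J/K.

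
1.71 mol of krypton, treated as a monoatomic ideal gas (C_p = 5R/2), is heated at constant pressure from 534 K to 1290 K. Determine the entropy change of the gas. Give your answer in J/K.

ΔS = 31.3 J/K

At constant pressure, ΔS = nC_p ln(T₂/T₁) with C_p = 5R/2 = 20.79 J mol⁻¹ K⁻¹.
ΔS = 1.71 × 20.79 × ln(1290/534) = 31.3 J/K.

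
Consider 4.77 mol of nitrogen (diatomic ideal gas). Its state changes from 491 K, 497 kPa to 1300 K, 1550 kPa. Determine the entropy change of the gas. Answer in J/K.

ΔS = 90 J/K

ΔS = nC_p ln(T₂/T₁) − nR ln(P₂/P₁), with C_p = 7R/2 = 29.1 J mol⁻¹ K⁻¹ for a diatomic ideal gas.
ΔS = 4.77 × [29.1 × ln(1300/491) − 8.314 × ln(1550/497)] = 90 J/K.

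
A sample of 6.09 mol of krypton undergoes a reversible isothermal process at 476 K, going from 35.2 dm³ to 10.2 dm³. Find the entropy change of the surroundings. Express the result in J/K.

ΔS_surr = 62.7 J/K

For an isothermal ideal gas ΔS_gas = nR ln(V₂/V₁) = 6.09 × 8.314 × ln(10.2/35.2) = -62.7 J/K.
The process is reversible, so ΔS_surr = −ΔS_gas = 62.7 J/K and ΔS_universe = 0.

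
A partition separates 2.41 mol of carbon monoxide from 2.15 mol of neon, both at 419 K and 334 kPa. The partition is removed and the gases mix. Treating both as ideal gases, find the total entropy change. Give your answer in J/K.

Mole fractions: x_A = 2.41/4.56 = 0.529, x_B = 0.471.
ΔS_mix = −R(n_A ln x_A + n_B ln x_B) = −8.314 × (2.41 ln 0.529 + 2.15 ln 0.471) = 26.2 J/K.

ΔS_mix = 26.2 J/K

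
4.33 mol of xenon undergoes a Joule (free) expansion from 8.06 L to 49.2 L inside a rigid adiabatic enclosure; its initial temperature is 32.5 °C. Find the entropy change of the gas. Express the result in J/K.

For an ideal gas in free expansion Q = 0 and W = 0, so T is unchanged.
Entropy is a state function; using a reversible isothermal path, ΔS_gas = nR ln(V₂/V₁) = 4.33 × 8.314 × ln(49.2/8.06) = 65.1 J/K.

ΔS_gas = 65.1 J/K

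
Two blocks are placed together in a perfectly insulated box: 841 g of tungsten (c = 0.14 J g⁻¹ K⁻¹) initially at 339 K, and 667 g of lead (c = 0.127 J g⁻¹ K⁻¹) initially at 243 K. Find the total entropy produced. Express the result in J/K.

ΔS_total = 2.67 J/K

Energy balance: T_f = (m₁c₁T₁ + m₂c₂T₂)/(m₁c₁ + m₂c₂) = 298.83 K.
ΔS₁ = m₁c₁ ln(T_f/T₁) = 117.74 × ln(298.83/339) = -14.85 J/K.
ΔS₂ = m₂c₂ ln(T_f/T₂) = 84.709 × ln(298.83/243) = 17.52 J/K.
ΔS_total = -14.85 + 17.52 = 2.67 J/K.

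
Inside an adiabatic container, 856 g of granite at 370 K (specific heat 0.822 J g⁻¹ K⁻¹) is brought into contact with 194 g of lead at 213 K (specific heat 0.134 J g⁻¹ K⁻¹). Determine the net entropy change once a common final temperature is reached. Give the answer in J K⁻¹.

Energy balance: T_f = (m₁c₁T₁ + m₂c₂T₂)/(m₁c₁ + m₂c₂) = 364.41 K.
ΔS₁ = m₁c₁ ln(T_f/T₁) = 703.632 × ln(364.41/370) = -10.72 J/K.
ΔS₂ = m₂c₂ ln(T_f/T₂) = 25.996 × ln(364.41/213) = 13.96 J/K.
ΔS_total = -10.72 + 13.96 = 3.24 J/K.

ΔS_total = 3.24 J/K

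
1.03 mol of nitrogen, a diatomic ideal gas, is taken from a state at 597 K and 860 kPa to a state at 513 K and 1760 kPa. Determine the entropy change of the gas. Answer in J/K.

ΔS = -10.7 J/K

ΔS = nC_p ln(T₂/T₁) − nR ln(P₂/P₁), with C_p = 7R/2 = 29.1 J mol⁻¹ K⁻¹ for a diatomic ideal gas.
ΔS = 1.03 × [29.1 × ln(513/597) − 8.314 × ln(1760/860)] = -10.7 J/K.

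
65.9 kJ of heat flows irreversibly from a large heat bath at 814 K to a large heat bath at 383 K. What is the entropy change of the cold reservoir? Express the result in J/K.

ΔS_cold = 172 J/K

The cold reservoir gains heat Q, so ΔS_cold = +Q/T_C = 65900/383 = 172 J/K.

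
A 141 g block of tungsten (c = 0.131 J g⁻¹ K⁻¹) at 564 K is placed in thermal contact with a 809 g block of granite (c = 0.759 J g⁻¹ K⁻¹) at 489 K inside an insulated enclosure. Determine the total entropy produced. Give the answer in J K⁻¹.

ΔS_total = 0.191 J/K

Energy balance: T_f = (m₁c₁T₁ + m₂c₂T₂)/(m₁c₁ + m₂c₂) = 491.19 K.
ΔS₁ = m₁c₁ ln(T_f/T₁) = 18.471 × ln(491.19/564) = -2.553 J/K.
ΔS₂ = m₂c₂ ln(T_f/T₂) = 614.031 × ln(491.19/489) = 2.744 J/K.
ΔS_total = -2.553 + 2.744 = 0.191 J/K.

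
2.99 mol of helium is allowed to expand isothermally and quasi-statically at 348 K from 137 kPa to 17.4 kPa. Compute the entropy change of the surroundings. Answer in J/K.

For an isothermal ideal gas ΔS_gas = nR ln(P₁/P₂) = 2.99 × 8.314 × ln(137/17.4) = 51.3 J/K.
The process is reversible, so ΔS_surr = −ΔS_gas = -51.3 J/K and ΔS_universe = 0.

ΔS_surr = -51.3 J/K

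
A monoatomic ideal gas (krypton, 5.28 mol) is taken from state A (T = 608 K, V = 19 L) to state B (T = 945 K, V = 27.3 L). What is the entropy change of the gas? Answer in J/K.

Entropy is a state function: ΔS = nC_V ln(T₂/T₁) + nR ln(V₂/V₁), with C_V = 3R/2 = 12.47 J mol⁻¹ K⁻¹ for a monoatomic ideal gas.
ΔS = 5.28 × [12.47 × ln(945/608) + 8.314 × ln(27.3/19)] = 44.9 J/K.

ΔS = 44.9 J/K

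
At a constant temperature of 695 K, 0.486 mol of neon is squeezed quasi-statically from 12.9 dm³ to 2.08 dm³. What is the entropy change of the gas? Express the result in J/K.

ΔS_gas = -7.37 J/K

For an isothermal ideal gas ΔS_gas = nR ln(V₂/V₁) = 0.486 × 8.314 × ln(2.08/12.9) = -7.37 J/K.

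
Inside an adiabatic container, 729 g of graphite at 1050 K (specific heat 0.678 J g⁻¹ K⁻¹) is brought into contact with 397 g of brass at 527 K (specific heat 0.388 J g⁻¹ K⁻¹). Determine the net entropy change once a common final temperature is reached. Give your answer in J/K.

ΔS_total = 24.5 J/K

Energy balance: T_f = (m₁c₁T₁ + m₂c₂T₂)/(m₁c₁ + m₂c₂) = 925.73 K.
ΔS₁ = m₁c₁ ln(T_f/T₁) = 494.262 × ln(925.73/1050) = -62.26 J/K.
ΔS₂ = m₂c₂ ln(T_f/T₂) = 154.036 × ln(925.73/527) = 86.78 J/K.
ΔS_total = -62.26 + 86.78 = 24.5 J/K.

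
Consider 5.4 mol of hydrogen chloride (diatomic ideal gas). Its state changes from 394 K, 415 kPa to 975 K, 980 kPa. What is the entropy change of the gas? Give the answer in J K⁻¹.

ΔS = nC_p ln(T₂/T₁) − nR ln(P₂/P₁), with C_p = 7R/2 = 29.1 J mol⁻¹ K⁻¹ for a diatomic ideal gas.
ΔS = 5.4 × [29.1 × ln(975/394) − 8.314 × ln(980/415)] = 104 J/K.

ΔS = 104 J/K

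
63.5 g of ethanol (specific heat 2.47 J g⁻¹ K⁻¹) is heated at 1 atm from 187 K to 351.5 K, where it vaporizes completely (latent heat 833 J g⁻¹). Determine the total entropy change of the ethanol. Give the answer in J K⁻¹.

ΔS = 249 J/K

Warming step: ΔS₁ = m c ln(T_tr/T_i) = 63.5 × 2.47 × ln(351.5/187) = 98.99 J/K.
Phase change: ΔS₂ = +mL/T_tr = 63.5 × 833 / 351.5 = 150.5 J/K.
ΔS_total = (98.99) + (150.5) = 249 J/K.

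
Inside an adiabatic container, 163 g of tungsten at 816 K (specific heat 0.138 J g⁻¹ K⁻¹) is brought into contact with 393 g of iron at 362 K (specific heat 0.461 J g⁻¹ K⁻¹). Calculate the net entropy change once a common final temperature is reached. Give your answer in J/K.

ΔS_total = 8.14 J/K

Energy balance: T_f = (m₁c₁T₁ + m₂c₂T₂)/(m₁c₁ + m₂c₂) = 412.14 K.
ΔS₁ = m₁c₁ ln(T_f/T₁) = 22.494 × ln(412.14/816) = -15.36 J/K.
ΔS₂ = m₂c₂ ln(T_f/T₂) = 181.173 × ln(412.14/362) = 23.5 J/K.
ΔS_total = -15.36 + 23.5 = 8.14 J/K.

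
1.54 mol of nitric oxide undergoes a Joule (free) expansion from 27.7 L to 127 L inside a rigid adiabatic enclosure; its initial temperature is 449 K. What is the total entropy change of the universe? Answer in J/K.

No heat is exchanged and no work is done, so the ideal-gas temperature stays constant.
Entropy is a state function; using a reversible isothermal path, ΔS_gas = nR ln(V₂/V₁) = 1.54 × 8.314 × ln(127/27.7) = 19.5 J/K.
The insulated surroundings exchange no heat, so ΔS_surr = 0 and ΔS_universe = ΔS_gas.

ΔS_universe = 19.5 J/K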